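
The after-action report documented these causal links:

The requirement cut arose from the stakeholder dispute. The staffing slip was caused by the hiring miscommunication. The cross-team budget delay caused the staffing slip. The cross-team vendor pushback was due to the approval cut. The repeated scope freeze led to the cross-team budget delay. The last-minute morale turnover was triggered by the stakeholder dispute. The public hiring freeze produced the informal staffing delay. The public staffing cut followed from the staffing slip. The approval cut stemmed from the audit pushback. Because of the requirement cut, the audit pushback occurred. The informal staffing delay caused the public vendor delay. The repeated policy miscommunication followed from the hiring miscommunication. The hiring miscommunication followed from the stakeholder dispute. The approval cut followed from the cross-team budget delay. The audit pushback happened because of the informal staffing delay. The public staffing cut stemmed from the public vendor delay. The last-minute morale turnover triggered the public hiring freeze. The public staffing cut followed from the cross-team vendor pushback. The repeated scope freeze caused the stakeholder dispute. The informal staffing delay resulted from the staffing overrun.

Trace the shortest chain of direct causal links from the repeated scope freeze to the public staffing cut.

the repeated scope freeze → the cross-team budget delay → the staffing slip → the public staffing cut

the repeated scope freeze → the cross-team budget delay
the cross-team budget delay → the staffing slip
the staffing slip → the public staffing cut
Length: 3 steps.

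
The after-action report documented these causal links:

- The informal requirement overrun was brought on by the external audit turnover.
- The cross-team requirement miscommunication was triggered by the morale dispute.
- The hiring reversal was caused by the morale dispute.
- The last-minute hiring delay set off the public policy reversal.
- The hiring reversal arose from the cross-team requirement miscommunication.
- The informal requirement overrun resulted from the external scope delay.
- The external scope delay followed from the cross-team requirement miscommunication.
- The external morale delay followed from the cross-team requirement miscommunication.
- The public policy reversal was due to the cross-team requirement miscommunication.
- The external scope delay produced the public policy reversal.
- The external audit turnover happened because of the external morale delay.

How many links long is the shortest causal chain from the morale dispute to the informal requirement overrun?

3

Shortest chain: the morale dispute → the cross-team requirement miscommunication → the external scope delay → the informal requirement overrun.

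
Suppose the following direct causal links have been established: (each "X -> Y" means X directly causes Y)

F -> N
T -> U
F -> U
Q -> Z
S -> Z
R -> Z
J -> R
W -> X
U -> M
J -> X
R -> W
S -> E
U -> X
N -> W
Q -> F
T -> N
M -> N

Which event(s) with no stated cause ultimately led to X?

Tracing upstream from X: X ← J.
A separate upstream branch: X ← U ← F ← Q.
A separate upstream branch: X ← U ← T.
Each of those chain origins has no stated cause.

J, Q, T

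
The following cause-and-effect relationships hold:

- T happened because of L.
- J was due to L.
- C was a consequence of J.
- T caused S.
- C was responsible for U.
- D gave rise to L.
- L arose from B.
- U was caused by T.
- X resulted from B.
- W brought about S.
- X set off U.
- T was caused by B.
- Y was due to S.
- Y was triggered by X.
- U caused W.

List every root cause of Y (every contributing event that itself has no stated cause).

B, D

Tracing upstream from Y: Y ← X ← B.
A separate upstream branch: Y ← S ← T ← L ← D.
Each of those chain origins has no stated cause.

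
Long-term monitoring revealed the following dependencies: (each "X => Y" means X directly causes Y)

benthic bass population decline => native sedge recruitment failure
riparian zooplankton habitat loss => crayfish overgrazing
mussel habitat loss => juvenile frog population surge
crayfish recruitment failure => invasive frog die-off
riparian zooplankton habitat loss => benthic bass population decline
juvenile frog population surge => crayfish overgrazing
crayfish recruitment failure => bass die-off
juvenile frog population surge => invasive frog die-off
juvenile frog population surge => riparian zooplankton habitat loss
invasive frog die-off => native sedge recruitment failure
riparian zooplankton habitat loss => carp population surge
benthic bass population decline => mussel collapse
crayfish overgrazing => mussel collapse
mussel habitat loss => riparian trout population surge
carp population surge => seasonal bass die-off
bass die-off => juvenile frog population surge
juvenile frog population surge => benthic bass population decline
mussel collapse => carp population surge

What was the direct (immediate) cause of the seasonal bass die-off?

Upstream contributors include the crayfish recruitment failure, the mussel habitat loss, the bass die-off, the juvenile frog population surge, the riparian zooplankton habitat loss, the benthic bass population decline, the crayfish overgrazing, the mussel collapse, but only the carp population surge feeds directly into the seasonal bass die-off.

the carp population surge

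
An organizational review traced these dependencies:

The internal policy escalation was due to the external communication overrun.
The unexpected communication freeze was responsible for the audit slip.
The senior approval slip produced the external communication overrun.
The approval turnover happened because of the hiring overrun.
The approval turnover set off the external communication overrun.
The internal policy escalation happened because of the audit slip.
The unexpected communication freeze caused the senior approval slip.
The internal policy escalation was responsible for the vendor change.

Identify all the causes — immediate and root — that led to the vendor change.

the approval turnover, the audit slip, the external communication overrun, the hiring overrun, the internal policy escalation, the senior approval slip, the unexpected communication freeze

Immediate cause of the vendor change: the internal policy escalation.
Further upstream: the unexpected communication freeze, the audit slip, the hiring overrun, the senior approval slip, the approval turnover, the external communication overrun.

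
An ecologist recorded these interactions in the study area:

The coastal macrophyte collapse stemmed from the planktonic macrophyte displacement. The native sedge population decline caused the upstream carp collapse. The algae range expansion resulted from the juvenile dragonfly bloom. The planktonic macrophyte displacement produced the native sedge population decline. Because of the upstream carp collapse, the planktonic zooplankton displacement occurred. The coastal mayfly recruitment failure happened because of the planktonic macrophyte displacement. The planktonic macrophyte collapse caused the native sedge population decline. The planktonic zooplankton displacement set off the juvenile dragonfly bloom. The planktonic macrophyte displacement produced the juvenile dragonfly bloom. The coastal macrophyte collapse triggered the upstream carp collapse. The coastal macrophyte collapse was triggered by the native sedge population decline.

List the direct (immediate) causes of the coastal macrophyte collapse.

the native sedge population decline, the planktonic macrophyte displacement

Upstream contributors include the planktonic macrophyte collapse, but only the native sedge population decline, the planktonic macrophyte displacement feed directly into the coastal macrophyte collapse.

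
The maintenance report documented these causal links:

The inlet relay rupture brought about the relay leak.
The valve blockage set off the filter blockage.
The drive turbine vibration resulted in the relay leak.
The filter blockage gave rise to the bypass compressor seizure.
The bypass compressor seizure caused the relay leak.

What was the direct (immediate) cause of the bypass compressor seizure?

Upstream contributors include the valve blockage, but only the filter blockage feeds directly into the bypass compressor seizure.

the filter blockage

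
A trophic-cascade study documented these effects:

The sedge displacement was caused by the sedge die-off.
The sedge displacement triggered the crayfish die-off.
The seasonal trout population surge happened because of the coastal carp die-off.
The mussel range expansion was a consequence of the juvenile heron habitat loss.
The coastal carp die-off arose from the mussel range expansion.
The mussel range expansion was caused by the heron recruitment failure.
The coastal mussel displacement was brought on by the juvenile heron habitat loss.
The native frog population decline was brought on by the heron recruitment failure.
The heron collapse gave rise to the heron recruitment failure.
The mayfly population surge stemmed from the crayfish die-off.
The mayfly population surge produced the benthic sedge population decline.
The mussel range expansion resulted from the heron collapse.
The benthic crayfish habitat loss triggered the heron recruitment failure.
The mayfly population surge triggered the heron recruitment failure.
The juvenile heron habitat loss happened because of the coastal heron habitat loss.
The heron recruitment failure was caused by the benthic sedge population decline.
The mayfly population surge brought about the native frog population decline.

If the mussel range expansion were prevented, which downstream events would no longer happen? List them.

the coastal carp die-off, the seasonal trout population surge

Downstream of the mussel range expansion: the coastal carp die-off, the seasonal trout population surge.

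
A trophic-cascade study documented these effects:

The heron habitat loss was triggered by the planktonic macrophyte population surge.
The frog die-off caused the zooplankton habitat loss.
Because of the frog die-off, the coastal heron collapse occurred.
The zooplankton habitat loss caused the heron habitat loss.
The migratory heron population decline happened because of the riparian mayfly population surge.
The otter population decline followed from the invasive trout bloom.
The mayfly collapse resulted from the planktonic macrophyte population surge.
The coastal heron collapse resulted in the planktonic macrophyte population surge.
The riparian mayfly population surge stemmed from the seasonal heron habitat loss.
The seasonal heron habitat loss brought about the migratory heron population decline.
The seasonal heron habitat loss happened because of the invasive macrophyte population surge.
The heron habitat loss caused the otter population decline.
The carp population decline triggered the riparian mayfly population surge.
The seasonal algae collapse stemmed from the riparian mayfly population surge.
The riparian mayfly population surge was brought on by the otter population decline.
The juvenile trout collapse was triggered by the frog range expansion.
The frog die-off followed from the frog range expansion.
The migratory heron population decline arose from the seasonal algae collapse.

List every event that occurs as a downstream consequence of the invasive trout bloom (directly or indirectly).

Direct effects: the otter population decline.
2 steps out: the riparian mayfly population surge.
3 steps out: the seasonal algae collapse, the migratory heron population decline.
Not reachable from it: the frog range expansion, the invasive macrophyte population surge, the juvenile trout collapse, the seasonal heron habitat loss, the frog die-off, the coastal heron collapse, the planktonic macrophyte population surge, the zooplankton habitat loss, the heron habitat loss, the carp population decline, the mayfly collapse.

the migratory heron population decline, the otter population decline, the riparian mayfly population surge, the seasonal algae collapse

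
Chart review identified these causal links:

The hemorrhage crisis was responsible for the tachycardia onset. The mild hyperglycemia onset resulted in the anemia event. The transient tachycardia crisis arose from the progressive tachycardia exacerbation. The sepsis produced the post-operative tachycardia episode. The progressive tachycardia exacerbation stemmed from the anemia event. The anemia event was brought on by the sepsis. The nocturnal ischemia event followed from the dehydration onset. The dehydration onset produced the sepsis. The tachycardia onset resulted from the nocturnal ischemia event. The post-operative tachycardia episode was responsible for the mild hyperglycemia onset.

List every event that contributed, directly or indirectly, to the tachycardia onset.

Immediate causes of the tachycardia onset: the nocturnal ischemia event, the hemorrhage crisis.
Further upstream: the dehydration onset.

the dehydration onset, the hemorrhage crisis, the nocturnal ischemia event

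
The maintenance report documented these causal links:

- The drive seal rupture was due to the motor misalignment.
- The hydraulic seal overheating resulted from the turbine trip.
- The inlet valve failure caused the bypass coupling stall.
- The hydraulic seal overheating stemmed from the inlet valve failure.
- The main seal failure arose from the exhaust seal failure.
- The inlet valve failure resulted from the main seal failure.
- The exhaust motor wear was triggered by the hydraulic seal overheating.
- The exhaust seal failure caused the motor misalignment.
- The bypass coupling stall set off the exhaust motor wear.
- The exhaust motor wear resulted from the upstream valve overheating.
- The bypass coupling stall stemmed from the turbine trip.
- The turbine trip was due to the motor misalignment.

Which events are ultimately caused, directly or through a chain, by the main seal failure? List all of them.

Direct effects: the inlet valve failure.
2 steps out: the hydraulic seal overheating, the bypass coupling stall.
3 steps out: the exhaust motor wear.
Not reachable from it: the exhaust seal failure, the motor misalignment, the drive seal rupture, the turbine trip, the upstream valve overheating.

the bypass coupling stall, the exhaust motor wear, the hydraulic seal overheating, the inlet valve failure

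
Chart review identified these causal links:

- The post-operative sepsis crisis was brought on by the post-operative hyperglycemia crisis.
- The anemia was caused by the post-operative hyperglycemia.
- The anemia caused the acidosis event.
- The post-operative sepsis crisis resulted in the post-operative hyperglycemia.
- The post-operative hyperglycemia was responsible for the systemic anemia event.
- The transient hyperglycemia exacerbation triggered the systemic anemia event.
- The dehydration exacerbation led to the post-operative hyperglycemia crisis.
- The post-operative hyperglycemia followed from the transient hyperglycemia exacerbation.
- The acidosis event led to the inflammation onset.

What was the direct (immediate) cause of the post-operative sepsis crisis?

the post-operative hyperglycemia crisis

Upstream contributors include the dehydration exacerbation, but only the post-operative hyperglycemia crisis feeds directly into the post-operative sepsis crisis.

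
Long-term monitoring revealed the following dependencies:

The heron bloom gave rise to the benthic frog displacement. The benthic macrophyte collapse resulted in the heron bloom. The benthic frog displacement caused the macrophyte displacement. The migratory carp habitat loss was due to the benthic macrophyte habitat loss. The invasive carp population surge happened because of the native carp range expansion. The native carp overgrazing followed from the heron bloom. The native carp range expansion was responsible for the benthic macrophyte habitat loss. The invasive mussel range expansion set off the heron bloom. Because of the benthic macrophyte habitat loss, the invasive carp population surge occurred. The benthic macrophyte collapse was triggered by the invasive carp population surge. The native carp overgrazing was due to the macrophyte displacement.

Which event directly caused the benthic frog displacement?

the heron bloom

Upstream contributors include the native carp range expansion, the benthic macrophyte habitat loss, the invasive carp population surge, the benthic macrophyte collapse, the invasive mussel range expansion, but only the heron bloom feeds directly into the benthic frog displacement.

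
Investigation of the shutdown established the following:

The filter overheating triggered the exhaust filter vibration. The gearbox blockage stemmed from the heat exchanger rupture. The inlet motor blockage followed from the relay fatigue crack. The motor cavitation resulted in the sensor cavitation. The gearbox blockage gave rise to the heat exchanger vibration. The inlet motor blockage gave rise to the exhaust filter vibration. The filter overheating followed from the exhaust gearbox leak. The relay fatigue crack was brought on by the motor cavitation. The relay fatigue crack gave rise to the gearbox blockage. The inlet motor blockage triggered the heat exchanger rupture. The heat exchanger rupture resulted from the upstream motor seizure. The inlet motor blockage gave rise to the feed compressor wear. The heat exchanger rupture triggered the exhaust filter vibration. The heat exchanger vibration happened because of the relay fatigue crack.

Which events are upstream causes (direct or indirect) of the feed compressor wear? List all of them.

Immediate cause of the feed compressor wear: the inlet motor blockage.
Further upstream: the motor cavitation, the relay fatigue crack.

the inlet motor blockage, the motor cavitation, the relay fatigue crack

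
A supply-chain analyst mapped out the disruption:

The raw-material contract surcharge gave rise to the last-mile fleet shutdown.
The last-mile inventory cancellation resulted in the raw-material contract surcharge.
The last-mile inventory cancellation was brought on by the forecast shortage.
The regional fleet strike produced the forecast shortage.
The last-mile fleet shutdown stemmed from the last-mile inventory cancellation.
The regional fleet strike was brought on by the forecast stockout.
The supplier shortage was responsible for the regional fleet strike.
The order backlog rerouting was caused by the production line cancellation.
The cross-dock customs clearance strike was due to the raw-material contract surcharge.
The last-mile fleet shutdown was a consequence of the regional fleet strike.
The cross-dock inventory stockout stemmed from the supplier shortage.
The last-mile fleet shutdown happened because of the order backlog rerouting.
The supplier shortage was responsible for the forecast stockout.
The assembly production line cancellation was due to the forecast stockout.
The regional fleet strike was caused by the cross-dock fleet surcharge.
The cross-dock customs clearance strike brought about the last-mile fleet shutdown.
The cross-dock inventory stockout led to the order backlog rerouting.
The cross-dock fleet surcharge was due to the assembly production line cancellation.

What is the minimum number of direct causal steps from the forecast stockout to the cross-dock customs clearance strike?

Shortest chain: the forecast stockout → the regional fleet strike → the forecast shortage → the last-mile inventory cancellation → the raw-material contract surcharge → the cross-dock customs clearance strike.

5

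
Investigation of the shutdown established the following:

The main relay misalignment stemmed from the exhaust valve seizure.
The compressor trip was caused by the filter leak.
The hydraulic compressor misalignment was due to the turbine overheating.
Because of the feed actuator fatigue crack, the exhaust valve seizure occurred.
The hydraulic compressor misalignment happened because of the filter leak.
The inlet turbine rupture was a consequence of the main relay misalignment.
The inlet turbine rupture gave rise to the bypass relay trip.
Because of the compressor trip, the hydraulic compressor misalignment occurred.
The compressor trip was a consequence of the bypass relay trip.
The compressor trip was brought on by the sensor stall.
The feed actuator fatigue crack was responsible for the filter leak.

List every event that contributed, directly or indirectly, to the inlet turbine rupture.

the exhaust valve seizure, the feed actuator fatigue crack, the main relay misalignment

Immediate cause of the inlet turbine rupture: the main relay misalignment.
Further upstream: the feed actuator fatigue crack, the exhaust valve seizure.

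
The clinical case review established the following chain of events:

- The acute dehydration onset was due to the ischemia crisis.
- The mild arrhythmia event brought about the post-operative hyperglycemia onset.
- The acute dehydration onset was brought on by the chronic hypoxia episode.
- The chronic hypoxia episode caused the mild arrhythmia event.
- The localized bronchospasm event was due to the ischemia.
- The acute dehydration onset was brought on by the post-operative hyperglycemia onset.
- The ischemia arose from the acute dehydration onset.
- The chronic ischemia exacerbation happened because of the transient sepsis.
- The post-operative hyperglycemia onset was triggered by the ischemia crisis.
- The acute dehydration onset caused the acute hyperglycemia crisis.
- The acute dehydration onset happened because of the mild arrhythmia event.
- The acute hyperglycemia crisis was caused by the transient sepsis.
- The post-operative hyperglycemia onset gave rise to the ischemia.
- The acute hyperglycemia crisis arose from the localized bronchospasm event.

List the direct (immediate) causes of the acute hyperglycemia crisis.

the acute dehydration onset, the localized bronchospasm event, the transient sepsis

Upstream contributors include the ischemia crisis, the chronic hypoxia episode, the mild arrhythmia event, the post-operative hyperglycemia onset, the ischemia, but only the acute dehydration onset, the localized bronchospasm event, the transient sepsis feed directly into the acute hyperglycemia crisis.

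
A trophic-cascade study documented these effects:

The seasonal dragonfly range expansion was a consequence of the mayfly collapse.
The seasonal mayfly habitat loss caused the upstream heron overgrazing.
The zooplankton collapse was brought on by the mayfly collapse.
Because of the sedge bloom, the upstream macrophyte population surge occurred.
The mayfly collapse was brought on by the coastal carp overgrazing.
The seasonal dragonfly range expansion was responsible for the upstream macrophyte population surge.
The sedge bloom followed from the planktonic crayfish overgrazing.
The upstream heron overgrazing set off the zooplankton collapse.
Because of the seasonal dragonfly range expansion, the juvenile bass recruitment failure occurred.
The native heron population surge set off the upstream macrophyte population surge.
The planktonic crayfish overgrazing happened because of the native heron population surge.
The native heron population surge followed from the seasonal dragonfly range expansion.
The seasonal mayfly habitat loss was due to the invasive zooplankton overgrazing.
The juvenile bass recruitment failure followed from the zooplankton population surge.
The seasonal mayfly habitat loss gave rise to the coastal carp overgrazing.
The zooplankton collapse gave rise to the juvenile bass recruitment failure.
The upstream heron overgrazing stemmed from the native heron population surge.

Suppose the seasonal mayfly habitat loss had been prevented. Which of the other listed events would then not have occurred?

Downstream of the seasonal mayfly habitat loss: the coastal carp overgrazing, the mayfly collapse, the seasonal dragonfly range expansion, the native heron population surge, the upstream heron overgrazing, the zooplankton collapse, the planktonic crayfish overgrazing, the juvenile bass recruitment failure, the sedge bloom, the upstream macrophyte population surge.
Of those, still caused via another path: the juvenile bass recruitment failure.
The remainder have no surviving cause.

the coastal carp overgrazing, the mayfly collapse, the native heron population surge, the planktonic crayfish overgrazing, the seasonal dragonfly range expansion, the sedge bloom, the upstream heron overgrazing, the upstream macrophyte population surge, the zooplankton collapse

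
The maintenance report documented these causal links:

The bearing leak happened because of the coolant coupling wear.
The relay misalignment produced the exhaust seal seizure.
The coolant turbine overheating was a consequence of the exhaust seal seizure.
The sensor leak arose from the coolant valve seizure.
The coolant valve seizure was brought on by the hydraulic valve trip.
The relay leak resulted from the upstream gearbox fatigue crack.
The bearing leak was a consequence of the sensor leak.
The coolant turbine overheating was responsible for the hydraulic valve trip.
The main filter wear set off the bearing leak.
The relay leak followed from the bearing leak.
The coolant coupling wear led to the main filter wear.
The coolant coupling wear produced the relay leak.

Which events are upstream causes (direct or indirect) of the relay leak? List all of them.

the bearing leak, the coolant coupling wear, the coolant turbine overheating, the coolant valve seizure, the exhaust seal seizure, the hydraulic valve trip, the main filter wear, the relay misalignment, the sensor leak, the upstream gearbox fatigue crack

Immediate causes of the relay leak: the coolant coupling wear, the upstream gearbox fatigue crack, the bearing leak.
Further upstream: the relay misalignment, the exhaust seal seizure, the coolant turbine overheating, the hydraulic valve trip, the coolant valve seizure, the sensor leak, the main filter wear.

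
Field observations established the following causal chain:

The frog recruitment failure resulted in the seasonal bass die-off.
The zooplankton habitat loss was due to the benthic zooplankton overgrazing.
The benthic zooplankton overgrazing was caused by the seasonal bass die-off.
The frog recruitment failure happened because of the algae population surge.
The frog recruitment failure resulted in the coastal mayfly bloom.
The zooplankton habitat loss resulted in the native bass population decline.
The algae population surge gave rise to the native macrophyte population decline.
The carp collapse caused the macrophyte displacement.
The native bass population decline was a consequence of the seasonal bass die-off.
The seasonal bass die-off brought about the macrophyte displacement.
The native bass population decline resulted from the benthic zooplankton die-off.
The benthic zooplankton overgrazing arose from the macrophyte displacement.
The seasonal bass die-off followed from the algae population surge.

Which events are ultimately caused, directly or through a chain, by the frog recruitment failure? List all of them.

the benthic zooplankton overgrazing, the coastal mayfly bloom, the macrophyte displacement, the native bass population decline, the seasonal bass die-off, the zooplankton habitat loss

Direct effects: the seasonal bass die-off, the coastal mayfly bloom.
2 steps out: the macrophyte displacement, the benthic zooplankton overgrazing, the native bass population decline.
3 steps out: the zooplankton habitat loss.
Not reachable from it: the algae population surge, the native macrophyte population decline, the benthic zooplankton die-off, the carp collapse.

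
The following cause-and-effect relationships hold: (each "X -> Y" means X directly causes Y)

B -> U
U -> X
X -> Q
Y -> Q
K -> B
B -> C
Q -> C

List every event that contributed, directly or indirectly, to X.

Immediate cause of X: U.
Further upstream: K, B.

B, K, U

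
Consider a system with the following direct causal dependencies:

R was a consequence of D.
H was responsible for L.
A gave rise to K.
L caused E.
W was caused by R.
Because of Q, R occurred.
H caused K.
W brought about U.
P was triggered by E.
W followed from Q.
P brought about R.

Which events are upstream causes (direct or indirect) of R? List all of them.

Immediate causes of R: D, P, Q.
Further upstream: H, L, E.

D, E, H, L, P, Q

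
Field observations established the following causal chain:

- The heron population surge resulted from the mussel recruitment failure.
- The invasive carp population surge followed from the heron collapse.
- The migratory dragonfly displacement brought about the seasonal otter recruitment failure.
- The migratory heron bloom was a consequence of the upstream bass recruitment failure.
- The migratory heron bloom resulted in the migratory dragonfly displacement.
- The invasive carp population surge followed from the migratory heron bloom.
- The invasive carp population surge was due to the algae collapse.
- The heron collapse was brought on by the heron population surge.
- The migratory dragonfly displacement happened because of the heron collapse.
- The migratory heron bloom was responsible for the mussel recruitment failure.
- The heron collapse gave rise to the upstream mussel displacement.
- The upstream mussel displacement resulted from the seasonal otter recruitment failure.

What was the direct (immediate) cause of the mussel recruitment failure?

the migratory heron bloom

Upstream contributors include the upstream bass recruitment failure, but only the migratory heron bloom feeds directly into the mussel recruitment failure.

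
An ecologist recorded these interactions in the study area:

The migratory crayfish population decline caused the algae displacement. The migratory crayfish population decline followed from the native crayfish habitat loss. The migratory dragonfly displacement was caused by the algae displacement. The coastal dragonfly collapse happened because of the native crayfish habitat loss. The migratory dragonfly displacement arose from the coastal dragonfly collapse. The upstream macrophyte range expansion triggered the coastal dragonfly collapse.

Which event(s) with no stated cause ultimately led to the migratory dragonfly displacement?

the native crayfish habitat loss, the upstream macrophyte range expansion

Tracing upstream from the migratory dragonfly displacement: the migratory dragonfly displacement ← the coastal dragonfly collapse ← the native crayfish habitat loss.
A separate upstream branch: the migratory dragonfly displacement ← the coastal dragonfly collapse ← the upstream macrophyte range expansion.
Each of those chain origins has no stated cause.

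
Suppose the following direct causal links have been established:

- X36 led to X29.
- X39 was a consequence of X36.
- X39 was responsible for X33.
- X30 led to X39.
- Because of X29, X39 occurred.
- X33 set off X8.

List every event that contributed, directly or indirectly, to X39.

Immediate causes of X39: X36, X29, X30.

X29, X30, X36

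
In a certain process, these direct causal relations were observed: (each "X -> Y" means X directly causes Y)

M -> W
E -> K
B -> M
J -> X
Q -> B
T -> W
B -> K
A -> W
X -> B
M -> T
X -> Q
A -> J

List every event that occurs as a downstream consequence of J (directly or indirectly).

B, K, M, Q, T, W, X

Direct effects: X.
2 steps out: Q, B.
3 steps out: M, K.
4 steps out: T, W.
Not reachable from it: A, E.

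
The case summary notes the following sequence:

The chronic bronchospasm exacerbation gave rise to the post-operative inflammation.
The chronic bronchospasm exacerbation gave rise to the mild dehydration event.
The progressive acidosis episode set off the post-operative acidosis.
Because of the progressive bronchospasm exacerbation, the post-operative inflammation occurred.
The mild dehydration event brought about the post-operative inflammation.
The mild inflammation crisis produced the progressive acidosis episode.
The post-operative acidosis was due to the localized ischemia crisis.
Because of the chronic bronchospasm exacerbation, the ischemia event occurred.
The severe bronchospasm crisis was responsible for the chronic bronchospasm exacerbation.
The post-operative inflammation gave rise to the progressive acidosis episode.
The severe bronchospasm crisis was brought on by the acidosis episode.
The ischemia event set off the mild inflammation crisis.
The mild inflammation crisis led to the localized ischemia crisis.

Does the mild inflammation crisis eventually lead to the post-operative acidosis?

Yes

There is a causal chain: the mild inflammation crisis → the progressive acidosis episode → the post-operative acidosis.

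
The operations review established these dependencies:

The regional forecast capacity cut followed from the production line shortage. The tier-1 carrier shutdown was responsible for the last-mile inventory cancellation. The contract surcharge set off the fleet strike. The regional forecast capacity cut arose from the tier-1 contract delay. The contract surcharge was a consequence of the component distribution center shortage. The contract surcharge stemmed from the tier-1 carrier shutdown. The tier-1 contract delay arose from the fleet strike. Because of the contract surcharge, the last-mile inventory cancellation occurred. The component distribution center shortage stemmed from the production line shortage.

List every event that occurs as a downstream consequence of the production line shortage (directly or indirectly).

the component distribution center shortage, the contract surcharge, the fleet strike, the last-mile inventory cancellation, the regional forecast capacity cut, the tier-1 contract delay

Direct effects: the component distribution center shortage, the regional forecast capacity cut.
2 steps out: the contract surcharge.
3 steps out: the fleet strike, the last-mile inventory cancellation.
4 steps out: the tier-1 contract delay.
Not reachable from it: the tier-1 carrier shutdown.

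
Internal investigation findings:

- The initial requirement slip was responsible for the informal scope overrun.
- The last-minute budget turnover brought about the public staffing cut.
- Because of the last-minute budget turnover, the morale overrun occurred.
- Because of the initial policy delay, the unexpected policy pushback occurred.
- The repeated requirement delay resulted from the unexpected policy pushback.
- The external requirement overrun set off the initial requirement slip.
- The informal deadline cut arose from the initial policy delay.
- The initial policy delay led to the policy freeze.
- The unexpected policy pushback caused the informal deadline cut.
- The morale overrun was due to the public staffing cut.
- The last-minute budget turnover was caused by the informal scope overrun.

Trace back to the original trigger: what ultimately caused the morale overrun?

Tracing upstream from the morale overrun: the morale overrun ← the last-minute budget turnover ← the informal scope overrun ← the initial requirement slip ← the external requirement overrun.
The external requirement overrun has no stated cause, so it is the root.

the external requirement overrun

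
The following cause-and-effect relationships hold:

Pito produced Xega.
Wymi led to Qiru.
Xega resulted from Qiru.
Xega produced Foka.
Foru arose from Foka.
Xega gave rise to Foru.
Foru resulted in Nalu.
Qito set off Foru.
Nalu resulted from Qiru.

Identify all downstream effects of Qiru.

Foka, Foru, Nalu, Xega

Direct effects: Xega, Nalu.
2 steps out: Foka, Foru.
Not reachable from it: Wymi, Qito, Pito.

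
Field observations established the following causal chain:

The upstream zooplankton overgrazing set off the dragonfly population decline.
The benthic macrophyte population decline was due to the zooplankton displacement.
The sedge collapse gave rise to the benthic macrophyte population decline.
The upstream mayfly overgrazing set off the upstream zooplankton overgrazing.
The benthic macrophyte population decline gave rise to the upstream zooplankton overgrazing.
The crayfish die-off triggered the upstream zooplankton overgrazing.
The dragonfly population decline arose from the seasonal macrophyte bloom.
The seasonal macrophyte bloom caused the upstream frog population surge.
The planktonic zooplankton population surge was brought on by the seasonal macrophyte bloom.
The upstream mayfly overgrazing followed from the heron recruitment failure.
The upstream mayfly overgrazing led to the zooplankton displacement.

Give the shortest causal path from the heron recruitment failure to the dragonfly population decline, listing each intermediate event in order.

the heron recruitment failure → the upstream mayfly overgrazing
the upstream mayfly overgrazing → the upstream zooplankton overgrazing
the upstream zooplankton overgrazing → the dragonfly population decline
Length: 3 steps.

the heron recruitment failure → the upstream mayfly overgrazing → the upstream zooplankton overgrazing → the dragonfly population decline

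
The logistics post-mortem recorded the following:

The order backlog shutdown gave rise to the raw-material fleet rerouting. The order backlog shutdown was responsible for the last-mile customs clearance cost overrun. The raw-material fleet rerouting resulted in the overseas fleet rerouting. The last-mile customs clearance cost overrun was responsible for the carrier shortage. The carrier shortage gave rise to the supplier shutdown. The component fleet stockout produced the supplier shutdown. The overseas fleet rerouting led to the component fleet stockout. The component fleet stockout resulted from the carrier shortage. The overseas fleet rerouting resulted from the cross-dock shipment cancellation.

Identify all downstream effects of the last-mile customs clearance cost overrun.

the carrier shortage, the component fleet stockout, the supplier shutdown

Direct effects: the carrier shortage.
2 steps out: the component fleet stockout, the supplier shutdown.
Not reachable from it: the order backlog shutdown, the raw-material fleet rerouting, the overseas fleet rerouting, the cross-dock shipment cancellation.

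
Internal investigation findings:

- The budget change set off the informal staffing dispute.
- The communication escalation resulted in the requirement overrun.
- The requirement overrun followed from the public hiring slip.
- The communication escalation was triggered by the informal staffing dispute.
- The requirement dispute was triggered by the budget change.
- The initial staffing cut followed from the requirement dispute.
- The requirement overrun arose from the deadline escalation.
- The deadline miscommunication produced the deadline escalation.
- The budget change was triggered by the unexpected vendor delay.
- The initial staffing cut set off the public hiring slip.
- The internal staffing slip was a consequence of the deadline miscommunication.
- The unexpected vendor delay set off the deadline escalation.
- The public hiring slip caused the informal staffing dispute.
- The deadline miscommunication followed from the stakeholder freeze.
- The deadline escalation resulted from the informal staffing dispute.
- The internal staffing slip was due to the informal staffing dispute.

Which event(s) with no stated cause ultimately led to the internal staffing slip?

Tracing upstream from the internal staffing slip: the internal staffing slip ← the deadline miscommunication ← the stakeholder freeze.
A separate upstream branch: the internal staffing slip ← the informal staffing dispute ← the budget change ← the unexpected vendor delay.
Each of those chain origins has no stated cause.

the stakeholder freeze, the unexpected vendor delay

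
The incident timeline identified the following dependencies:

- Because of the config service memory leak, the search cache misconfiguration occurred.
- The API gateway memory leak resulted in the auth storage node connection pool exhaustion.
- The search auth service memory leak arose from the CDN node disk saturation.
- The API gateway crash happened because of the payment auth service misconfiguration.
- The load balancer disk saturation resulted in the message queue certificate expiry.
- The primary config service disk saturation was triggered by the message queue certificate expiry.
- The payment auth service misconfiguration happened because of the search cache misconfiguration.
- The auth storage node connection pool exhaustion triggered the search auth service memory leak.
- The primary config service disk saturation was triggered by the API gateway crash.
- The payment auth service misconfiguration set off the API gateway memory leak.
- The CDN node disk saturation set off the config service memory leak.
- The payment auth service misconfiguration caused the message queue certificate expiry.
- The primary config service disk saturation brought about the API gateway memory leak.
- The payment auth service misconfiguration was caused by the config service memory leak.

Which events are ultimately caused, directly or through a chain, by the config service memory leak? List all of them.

Direct effects: the search cache misconfiguration, the payment auth service misconfiguration.
2 steps out: the message queue certificate expiry, the API gateway crash, the API gateway memory leak.
3 steps out: the primary config service disk saturation, the auth storage node connection pool exhaustion.
4 steps out: the search auth service memory leak.
Not reachable from it: the CDN node disk saturation, the load balancer disk saturation.

the API gateway crash, the API gateway memory leak, the auth storage node connection pool exhaustion, the message queue certificate expiry, the payment auth service misconfiguration, the primary config service disk saturation, the search auth service memory leak, the search cache misconfiguration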